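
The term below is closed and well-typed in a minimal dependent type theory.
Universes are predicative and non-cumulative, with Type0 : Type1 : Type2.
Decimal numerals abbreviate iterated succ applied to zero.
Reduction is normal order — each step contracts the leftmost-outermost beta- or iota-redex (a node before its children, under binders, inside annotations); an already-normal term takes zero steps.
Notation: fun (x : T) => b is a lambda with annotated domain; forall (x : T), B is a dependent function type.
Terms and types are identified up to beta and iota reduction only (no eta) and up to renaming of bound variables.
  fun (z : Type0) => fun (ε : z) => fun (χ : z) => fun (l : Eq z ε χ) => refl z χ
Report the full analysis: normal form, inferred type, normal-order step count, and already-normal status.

normal form:
  fun (z : Type0) => fun (ε : z) => fun (χ : z) => fun (l : Eq z ε χ) => refl z χ
the term's type:
  forall (z : Type0), forall (ε : z), forall (χ : z), forall (l : Eq z ε χ), Eq z χ χ
normal-order step count: 0
already normal: yes


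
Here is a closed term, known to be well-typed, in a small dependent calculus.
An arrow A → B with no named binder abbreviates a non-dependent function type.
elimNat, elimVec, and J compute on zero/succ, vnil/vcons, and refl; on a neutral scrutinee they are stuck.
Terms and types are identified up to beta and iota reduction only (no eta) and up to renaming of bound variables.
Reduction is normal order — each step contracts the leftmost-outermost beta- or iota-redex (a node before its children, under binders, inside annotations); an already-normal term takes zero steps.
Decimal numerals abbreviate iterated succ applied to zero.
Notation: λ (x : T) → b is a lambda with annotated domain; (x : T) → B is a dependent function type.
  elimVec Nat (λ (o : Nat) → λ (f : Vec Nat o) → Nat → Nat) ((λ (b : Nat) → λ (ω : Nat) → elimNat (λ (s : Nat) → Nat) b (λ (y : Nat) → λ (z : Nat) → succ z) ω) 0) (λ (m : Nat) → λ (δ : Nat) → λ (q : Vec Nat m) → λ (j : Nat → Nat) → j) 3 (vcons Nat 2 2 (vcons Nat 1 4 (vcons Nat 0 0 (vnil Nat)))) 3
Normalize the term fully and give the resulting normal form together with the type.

resulting normal form:
  3
type:
  Nat


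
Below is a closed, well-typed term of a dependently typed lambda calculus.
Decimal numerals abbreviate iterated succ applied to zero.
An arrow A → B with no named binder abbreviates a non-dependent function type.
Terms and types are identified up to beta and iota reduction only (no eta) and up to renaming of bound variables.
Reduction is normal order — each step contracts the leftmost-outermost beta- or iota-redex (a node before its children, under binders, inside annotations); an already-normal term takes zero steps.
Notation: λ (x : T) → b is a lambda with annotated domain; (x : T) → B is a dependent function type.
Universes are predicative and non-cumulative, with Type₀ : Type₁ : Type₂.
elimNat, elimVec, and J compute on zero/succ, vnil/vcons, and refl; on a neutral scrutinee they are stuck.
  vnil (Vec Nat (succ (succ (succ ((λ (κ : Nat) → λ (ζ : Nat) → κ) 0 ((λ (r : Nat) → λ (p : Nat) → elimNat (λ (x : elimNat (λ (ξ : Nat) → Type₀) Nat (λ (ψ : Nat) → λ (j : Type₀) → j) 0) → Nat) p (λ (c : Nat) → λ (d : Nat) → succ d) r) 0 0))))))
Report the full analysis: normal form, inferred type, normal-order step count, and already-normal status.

resulting normal form:
  vnil (Vec Nat 3)
type:
  Vec (Vec Nat 3) 0
steps to reach normal form (normal order): 2
already normal: no
first contracted redex: a beta-redex


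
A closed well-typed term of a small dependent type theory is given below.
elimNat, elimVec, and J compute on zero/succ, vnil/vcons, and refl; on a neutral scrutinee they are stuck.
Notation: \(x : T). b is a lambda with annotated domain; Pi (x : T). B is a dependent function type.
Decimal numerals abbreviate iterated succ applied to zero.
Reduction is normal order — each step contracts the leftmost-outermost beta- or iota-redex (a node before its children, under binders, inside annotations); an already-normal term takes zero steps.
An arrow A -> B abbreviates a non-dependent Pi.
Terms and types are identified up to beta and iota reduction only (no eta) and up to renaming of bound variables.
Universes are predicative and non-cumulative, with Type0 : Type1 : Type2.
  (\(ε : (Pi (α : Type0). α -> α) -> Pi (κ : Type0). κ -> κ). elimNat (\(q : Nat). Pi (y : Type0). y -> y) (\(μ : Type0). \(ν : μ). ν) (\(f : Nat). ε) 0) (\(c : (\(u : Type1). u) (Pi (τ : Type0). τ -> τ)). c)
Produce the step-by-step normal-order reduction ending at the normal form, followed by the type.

normal-order reduction:
  (\(ε : (Pi (α : Type0). α -> α) -> Pi (κ : Type0). κ -> κ). elimNat (\(q : Nat). Pi (y : Type0). y -> y) (\(μ : Type0). \(ν : μ). ν) (\(f : Nat). ε) 0) (\(c : (\(u : Type1). u) (Pi (τ : Type0). τ -> τ)). c)
  ~> elimNat (\(ε : Nat). Pi (α : Type0). α -> α) (\(κ : Type0). \(q : κ). q) (\(y : Nat). \(μ : (\(ν : Type1). ν) (Pi (f : Type0). f -> f)). μ) 0
  ~> \(ε : Type0). \(α : ε). α
type:
  Pi (ε : Type0). ε -> ε


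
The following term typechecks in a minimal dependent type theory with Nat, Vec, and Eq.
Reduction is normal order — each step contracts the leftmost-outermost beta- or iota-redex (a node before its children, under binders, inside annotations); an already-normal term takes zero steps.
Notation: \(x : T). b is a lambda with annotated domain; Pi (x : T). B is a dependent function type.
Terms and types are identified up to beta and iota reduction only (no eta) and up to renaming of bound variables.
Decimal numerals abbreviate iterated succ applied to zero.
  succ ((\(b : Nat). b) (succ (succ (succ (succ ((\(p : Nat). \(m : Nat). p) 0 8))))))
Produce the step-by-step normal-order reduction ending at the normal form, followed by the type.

reduction (normal order):
  succ ((\(b : Nat). b) (succ (succ (succ (succ ((\(p : Nat). \(m : Nat). p) 0 8))))))
  ~> succ (succ (succ (succ (succ ((\(b : Nat). \(p : Nat). b) 0 8)))))
  ~> succ (succ (succ (succ (succ ((\(b : Nat). 0) 8)))))
  ~> 5
the term's type:
  Nat


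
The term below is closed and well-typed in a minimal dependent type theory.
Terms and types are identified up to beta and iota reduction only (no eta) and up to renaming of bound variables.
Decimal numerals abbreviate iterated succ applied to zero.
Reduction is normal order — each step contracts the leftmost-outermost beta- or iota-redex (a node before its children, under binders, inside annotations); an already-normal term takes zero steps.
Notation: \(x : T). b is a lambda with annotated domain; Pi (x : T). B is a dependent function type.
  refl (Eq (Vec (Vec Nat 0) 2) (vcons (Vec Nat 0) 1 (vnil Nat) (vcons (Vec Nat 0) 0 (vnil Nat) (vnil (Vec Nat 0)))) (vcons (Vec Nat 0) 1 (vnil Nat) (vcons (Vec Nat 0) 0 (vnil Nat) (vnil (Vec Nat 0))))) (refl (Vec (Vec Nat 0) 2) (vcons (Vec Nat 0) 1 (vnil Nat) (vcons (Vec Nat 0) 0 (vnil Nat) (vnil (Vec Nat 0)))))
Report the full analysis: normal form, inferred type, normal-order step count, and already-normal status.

reduced normal form:
  refl (Eq (Vec (Vec Nat 0) 2) (vcons (Vec Nat 0) 1 (vnil Nat) (vcons (Vec Nat 0) 0 (vnil Nat) (vnil (Vec Nat 0)))) (vcons (Vec Nat 0) 1 (vnil Nat) (vcons (Vec Nat 0) 0 (vnil Nat) (vnil (Vec Nat 0))))) (refl (Vec (Vec Nat 0) 2) (vcons (Vec Nat 0) 1 (vnil Nat) (vcons (Vec Nat 0) 0 (vnil Nat) (vnil (Vec Nat 0)))))
type:
  Eq (Eq (Vec (Vec Nat 0) 2) (vcons (Vec Nat 0) 1 (vnil Nat) (vcons (Vec Nat 0) 0 (vnil Nat) (vnil (Vec Nat 0)))) (vcons (Vec Nat 0) 1 (vnil Nat) (vcons (Vec Nat 0) 0 (vnil Nat) (vnil (Vec Nat 0))))) (refl (Vec (Vec Nat 0) 2) (vcons (Vec Nat 0) 1 (vnil Nat) (vcons (Vec Nat 0) 0 (vnil Nat) (vnil (Vec Nat 0))))) (refl (Vec (Vec Nat 0) 2) (vcons (Vec Nat 0) 1 (vnil Nat) (vcons (Vec Nat 0) 0 (vnil Nat) (vnil (Vec Nat 0)))))
normal-order step count: 0
term was already normal: yes


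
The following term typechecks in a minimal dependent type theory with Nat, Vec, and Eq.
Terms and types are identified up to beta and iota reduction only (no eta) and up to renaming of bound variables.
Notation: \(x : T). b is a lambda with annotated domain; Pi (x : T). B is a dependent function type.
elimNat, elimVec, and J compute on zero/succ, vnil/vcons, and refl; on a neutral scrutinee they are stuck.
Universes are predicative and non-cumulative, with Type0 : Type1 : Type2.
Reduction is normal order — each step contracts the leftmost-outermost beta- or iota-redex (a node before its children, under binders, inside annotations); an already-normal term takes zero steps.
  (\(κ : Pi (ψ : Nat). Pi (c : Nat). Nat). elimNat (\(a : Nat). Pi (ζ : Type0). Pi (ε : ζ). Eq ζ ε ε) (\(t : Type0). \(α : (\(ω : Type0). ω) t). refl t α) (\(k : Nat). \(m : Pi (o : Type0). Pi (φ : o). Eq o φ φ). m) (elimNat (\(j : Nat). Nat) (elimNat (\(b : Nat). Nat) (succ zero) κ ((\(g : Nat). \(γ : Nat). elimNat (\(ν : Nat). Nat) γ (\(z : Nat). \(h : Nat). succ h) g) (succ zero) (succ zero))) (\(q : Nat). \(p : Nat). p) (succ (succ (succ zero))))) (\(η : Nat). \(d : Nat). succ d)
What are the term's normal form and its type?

normal form:
  \(κ : Type0). \(ψ : κ). refl κ ψ
the term's type:
  Pi (κ : Type0). Pi (ψ : κ). Eq κ ψ ψ


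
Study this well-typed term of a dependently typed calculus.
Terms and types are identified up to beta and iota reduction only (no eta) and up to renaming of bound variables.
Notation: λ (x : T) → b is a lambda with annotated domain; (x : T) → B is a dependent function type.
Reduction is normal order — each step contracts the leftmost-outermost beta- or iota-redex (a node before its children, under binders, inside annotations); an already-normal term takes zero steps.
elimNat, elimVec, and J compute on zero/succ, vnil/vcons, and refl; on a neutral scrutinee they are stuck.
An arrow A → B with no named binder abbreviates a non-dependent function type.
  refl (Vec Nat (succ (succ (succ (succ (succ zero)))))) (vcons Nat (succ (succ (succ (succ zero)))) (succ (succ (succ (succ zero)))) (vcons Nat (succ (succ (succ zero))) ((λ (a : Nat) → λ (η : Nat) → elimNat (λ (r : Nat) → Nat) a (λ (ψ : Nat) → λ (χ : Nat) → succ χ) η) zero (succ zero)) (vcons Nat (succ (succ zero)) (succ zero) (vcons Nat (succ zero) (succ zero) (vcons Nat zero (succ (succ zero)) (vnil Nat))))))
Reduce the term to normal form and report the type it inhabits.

normal form:
  refl (Vec Nat (succ (succ (succ (succ (succ zero)))))) (vcons Nat (succ (succ (succ (succ zero)))) (succ (succ (succ (succ zero)))) (vcons Nat (succ (succ (succ zero))) (succ zero) (vcons Nat (succ (succ zero)) (succ zero) (vcons Nat (succ zero) (succ zero) (vcons Nat zero (succ (succ zero)) (vnil Nat))))))
inferred type:
  Eq (Vec Nat (succ (succ (succ (succ (succ zero)))))) (vcons Nat (succ (succ (succ (succ zero)))) (succ (succ (succ (succ zero)))) (vcons Nat (succ (succ (succ zero))) (succ zero) (vcons Nat (succ (succ zero)) (succ zero) (vcons Nat (succ zero) (succ zero) (vcons Nat zero (succ (succ zero)) (vnil Nat)))))) (vcons Nat (succ (succ (succ (succ zero)))) (succ (succ (succ (succ zero)))) (vcons Nat (succ (succ (succ zero))) (succ zero) (vcons Nat (succ (succ zero)) (succ zero) (vcons Nat (succ zero) (succ zero) (vcons Nat zero (succ (succ zero)) (vnil Nat))))))


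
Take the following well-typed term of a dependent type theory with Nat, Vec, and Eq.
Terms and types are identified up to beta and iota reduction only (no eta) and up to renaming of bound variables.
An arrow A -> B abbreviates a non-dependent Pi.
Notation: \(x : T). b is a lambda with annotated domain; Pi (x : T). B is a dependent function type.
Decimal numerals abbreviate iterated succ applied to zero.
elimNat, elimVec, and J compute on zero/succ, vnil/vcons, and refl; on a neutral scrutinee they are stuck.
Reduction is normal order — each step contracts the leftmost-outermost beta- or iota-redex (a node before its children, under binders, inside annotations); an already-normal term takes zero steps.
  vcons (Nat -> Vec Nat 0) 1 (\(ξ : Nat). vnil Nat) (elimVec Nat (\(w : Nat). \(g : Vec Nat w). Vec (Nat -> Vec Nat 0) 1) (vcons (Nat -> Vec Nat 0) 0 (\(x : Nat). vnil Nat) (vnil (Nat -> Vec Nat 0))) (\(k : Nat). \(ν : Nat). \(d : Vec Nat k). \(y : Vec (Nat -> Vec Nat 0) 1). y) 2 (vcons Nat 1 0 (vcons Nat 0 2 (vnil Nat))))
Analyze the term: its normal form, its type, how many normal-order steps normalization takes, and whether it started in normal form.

resulting normal form:
  vcons (Nat -> Vec Nat 0) 1 (\(ξ : Nat). vnil Nat) (vcons (Nat -> Vec Nat 0) 0 (\(w : Nat). vnil Nat) (vnil (Nat -> Vec Nat 0)))
the term's type:
  Vec (Nat -> Vec Nat 0) 2
steps to reach normal form (normal order): 11
term was already normal: no
first redex: an elimVec iota-redex


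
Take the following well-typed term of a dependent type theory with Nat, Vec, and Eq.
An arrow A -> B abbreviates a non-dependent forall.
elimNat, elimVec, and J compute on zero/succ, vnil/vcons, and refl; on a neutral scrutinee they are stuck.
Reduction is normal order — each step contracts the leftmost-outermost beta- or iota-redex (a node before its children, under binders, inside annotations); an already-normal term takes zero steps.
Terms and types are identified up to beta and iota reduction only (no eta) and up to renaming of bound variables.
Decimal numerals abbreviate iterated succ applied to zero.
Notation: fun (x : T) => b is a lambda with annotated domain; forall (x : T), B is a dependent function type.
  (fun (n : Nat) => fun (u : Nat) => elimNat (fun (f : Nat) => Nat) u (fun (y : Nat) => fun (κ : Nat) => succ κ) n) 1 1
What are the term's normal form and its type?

normal form:
  2
inferred type:
  Nat
observation: 6 normal-order steps normalize the term, beginning with a beta-redex.


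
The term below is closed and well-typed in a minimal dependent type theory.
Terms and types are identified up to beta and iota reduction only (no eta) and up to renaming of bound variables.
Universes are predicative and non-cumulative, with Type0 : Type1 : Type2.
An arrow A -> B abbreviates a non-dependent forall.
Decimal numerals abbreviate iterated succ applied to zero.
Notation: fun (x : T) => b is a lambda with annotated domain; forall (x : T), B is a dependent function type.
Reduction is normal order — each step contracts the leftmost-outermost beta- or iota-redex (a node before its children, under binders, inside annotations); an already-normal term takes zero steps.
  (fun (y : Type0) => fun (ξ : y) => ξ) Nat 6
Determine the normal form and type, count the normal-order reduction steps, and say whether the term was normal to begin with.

normal form:
  6
the term's type:
  Nat
reduction steps (normal order): 2
started in normal form: no
first redex: a beta-redex


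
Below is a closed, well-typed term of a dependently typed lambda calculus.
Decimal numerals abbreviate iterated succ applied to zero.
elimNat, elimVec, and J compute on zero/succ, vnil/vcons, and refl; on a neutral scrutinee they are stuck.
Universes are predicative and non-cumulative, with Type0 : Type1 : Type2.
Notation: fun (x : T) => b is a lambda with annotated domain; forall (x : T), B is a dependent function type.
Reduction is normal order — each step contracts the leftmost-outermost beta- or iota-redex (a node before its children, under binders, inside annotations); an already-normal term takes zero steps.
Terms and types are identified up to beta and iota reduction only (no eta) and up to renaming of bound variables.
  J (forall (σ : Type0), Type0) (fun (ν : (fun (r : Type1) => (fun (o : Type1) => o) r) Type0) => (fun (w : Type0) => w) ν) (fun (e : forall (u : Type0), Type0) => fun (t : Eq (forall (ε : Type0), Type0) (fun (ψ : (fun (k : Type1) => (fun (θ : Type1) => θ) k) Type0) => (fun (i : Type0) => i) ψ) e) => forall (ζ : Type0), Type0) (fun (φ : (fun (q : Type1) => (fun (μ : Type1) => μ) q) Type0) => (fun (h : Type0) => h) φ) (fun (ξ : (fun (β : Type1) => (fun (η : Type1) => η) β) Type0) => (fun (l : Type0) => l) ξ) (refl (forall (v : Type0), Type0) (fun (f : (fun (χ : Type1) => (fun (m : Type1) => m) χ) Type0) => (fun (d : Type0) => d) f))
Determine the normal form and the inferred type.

reduced normal form:
  fun (σ : Type0) => σ
inferred type:
  forall (σ : Type0), Type0


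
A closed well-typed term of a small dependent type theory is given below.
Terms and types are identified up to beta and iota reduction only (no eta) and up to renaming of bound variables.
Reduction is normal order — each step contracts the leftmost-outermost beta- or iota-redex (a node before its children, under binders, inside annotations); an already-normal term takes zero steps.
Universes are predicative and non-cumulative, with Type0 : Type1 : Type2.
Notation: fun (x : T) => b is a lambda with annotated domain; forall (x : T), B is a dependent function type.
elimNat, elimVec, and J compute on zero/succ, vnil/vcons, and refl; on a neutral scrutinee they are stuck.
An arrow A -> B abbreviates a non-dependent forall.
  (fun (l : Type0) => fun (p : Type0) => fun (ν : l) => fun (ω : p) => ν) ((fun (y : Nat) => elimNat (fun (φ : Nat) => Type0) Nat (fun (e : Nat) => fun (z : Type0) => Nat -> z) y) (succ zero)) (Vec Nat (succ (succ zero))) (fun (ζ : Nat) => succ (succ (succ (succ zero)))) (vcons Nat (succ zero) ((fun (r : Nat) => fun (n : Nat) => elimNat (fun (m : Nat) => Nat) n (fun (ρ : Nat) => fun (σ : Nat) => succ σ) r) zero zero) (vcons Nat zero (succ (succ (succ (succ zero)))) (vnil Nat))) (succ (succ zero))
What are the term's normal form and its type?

reduced normal form:
  succ (succ (succ (succ zero)))
the term's type:
  Nat
observation: the term reaches its normal form after 5 normal-order steps.


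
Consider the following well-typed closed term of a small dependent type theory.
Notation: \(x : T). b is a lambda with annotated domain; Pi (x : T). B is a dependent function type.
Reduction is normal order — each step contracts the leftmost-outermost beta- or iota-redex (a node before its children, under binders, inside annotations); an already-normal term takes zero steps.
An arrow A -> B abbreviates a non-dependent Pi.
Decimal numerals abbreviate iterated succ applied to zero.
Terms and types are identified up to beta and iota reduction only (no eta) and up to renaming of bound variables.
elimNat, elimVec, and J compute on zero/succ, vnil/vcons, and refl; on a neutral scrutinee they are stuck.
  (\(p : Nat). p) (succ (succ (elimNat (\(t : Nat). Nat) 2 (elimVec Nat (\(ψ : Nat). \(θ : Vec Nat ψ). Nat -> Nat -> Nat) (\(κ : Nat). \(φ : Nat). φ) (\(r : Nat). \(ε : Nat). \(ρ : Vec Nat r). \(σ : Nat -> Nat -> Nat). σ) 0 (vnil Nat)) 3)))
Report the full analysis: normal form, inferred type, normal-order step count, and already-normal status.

reduced normal form:
  4
type:
  Nat
steps to reach normal form (normal order): 14
term was already normal: no
first redex: a beta-redex


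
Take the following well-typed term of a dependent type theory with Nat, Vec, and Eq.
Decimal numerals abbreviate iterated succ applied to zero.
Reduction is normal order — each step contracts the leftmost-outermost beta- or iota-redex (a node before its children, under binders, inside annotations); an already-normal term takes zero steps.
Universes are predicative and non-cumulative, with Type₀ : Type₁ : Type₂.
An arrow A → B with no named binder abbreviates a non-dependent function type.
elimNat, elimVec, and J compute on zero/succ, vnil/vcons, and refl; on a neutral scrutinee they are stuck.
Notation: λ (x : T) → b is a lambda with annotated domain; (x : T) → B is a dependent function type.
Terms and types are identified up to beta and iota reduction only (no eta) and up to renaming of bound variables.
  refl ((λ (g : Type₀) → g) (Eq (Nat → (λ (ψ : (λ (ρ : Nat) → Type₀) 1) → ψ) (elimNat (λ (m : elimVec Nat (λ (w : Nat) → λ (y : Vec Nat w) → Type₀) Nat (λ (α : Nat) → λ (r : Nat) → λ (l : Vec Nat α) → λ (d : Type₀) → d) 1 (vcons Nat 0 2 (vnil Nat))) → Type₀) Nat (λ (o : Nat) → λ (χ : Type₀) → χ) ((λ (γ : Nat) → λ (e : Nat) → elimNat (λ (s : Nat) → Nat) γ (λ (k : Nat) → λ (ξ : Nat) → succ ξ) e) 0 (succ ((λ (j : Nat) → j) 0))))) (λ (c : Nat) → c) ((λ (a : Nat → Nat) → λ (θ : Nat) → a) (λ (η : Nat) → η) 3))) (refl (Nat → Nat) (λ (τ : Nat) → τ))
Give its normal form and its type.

reduced normal form:
  refl (Eq (Nat → Nat) (λ (g : Nat) → g) (λ (ψ : Nat) → ψ)) (refl (Nat → Nat) (λ (ρ : Nat) → ρ))
inferred type:
  Eq (Eq (Nat → Nat) (λ (g : Nat) → g) (λ (ψ : Nat) → ψ)) (refl (Nat → Nat) (λ (ρ : Nat) → ρ)) (refl (Nat → Nat) (λ (m : Nat) → m))


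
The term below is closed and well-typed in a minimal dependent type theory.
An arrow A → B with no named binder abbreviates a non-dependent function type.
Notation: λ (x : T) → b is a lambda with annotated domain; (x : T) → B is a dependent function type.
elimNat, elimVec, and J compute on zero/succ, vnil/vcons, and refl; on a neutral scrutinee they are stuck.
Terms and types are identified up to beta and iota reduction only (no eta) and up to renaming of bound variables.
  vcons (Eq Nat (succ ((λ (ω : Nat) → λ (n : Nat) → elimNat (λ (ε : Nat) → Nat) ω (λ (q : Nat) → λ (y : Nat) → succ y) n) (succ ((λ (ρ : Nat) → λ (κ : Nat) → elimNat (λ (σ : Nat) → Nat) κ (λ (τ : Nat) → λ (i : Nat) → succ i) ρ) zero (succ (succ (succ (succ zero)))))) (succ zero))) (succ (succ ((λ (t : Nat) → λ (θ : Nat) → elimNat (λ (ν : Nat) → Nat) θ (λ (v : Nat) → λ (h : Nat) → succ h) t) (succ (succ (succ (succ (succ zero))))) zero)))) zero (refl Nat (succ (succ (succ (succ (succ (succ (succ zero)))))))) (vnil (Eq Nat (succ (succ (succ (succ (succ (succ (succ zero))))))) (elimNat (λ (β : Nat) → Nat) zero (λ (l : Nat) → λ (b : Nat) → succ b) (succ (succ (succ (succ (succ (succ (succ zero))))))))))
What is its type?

type:
  Vec (Eq Nat (succ (succ (succ (succ (succ (succ (succ zero))))))) (succ (succ (succ (succ (succ (succ (succ zero)))))))) (succ zero)


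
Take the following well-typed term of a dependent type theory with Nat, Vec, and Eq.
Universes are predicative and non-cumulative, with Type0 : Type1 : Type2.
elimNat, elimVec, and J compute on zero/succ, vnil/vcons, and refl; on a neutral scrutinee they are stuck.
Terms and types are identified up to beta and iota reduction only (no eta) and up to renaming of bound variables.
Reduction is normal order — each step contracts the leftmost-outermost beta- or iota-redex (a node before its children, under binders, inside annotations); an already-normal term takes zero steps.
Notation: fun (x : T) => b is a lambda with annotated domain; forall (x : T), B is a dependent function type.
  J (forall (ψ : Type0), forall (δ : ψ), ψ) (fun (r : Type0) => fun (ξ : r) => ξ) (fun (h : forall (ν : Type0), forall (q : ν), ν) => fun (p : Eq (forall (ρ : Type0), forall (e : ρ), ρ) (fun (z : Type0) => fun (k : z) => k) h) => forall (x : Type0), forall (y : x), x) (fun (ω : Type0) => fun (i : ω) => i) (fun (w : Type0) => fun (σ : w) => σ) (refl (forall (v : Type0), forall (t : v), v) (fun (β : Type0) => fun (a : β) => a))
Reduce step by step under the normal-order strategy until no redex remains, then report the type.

reduction (normal order):
  J (forall (ψ : Type0), forall (δ : ψ), ψ) (fun (r : Type0) => fun (ξ : r) => ξ) (fun (h : forall (ν : Type0), forall (q : ν), ν) => fun (p : Eq (forall (ρ : Type0), forall (e : ρ), ρ) (fun (z : Type0) => fun (k : z) => k) h) => forall (x : Type0), forall (y : x), x) (fun (ω : Type0) => fun (i : ω) => i) (fun (w : Type0) => fun (σ : w) => σ) (refl (forall (v : Type0), forall (t : v), v) (fun (β : Type0) => fun (a : β) => a))
  ~> fun (ψ : Type0) => fun (δ : ψ) => δ
type:
  forall (ψ : Type0), forall (δ : ψ), ψ


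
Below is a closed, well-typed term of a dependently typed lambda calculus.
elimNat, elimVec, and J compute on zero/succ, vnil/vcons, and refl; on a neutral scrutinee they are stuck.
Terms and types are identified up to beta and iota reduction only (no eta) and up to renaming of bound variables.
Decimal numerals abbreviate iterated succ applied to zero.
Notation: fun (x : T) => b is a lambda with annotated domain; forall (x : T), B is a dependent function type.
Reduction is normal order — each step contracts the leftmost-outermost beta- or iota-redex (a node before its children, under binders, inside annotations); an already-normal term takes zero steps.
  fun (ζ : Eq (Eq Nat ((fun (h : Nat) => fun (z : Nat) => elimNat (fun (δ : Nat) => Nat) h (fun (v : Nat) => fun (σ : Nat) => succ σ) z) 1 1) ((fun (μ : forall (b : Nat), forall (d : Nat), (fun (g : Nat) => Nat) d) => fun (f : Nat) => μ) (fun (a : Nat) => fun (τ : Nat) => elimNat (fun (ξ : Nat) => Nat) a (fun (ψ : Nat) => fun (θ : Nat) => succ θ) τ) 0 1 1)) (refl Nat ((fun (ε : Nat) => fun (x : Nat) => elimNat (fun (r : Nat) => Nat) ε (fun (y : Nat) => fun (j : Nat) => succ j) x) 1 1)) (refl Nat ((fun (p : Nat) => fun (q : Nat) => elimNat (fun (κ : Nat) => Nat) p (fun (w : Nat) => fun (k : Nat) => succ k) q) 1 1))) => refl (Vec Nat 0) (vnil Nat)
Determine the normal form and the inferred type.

normal form:
  fun (ζ : Eq (Eq Nat 2 2) (refl Nat 2) (refl Nat 2)) => refl (Vec Nat 0) (vnil Nat)
inferred type:
  forall (ζ : Eq (Eq Nat 2 2) (refl Nat 2) (refl Nat 2)), Eq (Vec Nat 0) (vnil Nat) (vnil Nat)
observation: 26 normal-order steps separate the term from its normal form.


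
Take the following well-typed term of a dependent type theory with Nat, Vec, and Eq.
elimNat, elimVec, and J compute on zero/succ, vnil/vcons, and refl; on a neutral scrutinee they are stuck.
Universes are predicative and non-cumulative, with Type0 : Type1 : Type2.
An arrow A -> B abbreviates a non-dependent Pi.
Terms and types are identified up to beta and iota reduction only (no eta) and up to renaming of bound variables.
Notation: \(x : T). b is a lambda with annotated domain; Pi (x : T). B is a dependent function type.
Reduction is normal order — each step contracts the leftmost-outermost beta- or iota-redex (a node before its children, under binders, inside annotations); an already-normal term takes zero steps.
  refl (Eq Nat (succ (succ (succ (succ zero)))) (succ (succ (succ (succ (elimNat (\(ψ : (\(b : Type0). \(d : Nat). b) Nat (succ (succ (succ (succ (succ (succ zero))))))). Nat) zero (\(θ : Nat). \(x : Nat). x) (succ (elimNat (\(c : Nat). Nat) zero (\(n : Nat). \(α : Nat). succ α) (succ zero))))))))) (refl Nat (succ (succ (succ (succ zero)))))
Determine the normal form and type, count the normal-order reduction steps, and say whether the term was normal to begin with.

reduced normal form:
  refl (Eq Nat (succ (succ (succ (succ zero)))) (succ (succ (succ (succ zero))))) (refl Nat (succ (succ (succ (succ zero)))))
the term's type:
  Eq (Eq Nat (succ (succ (succ (succ zero)))) (succ (succ (succ (succ zero))))) (refl Nat (succ (succ (succ (succ zero))))) (refl Nat (succ (succ (succ (succ zero)))))
steps to reach normal form (normal order): 13
already normal: no
first contracted redex: an elimNat iota-redex


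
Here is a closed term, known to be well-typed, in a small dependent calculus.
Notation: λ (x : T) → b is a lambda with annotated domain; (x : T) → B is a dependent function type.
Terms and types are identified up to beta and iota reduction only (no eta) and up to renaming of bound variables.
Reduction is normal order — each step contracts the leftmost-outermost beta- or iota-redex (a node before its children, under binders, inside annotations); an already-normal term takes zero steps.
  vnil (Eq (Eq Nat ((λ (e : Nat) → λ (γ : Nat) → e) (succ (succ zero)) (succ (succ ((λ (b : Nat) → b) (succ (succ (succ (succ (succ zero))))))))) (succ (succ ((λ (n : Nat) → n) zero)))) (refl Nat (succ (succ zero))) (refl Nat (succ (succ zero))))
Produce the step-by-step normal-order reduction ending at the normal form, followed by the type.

normal-order reduction sequence:
  vnil (Eq (Eq Nat ((λ (e : Nat) → λ (γ : Nat) → e) (succ (succ zero)) (succ (succ ((λ (b : Nat) → b) (succ (succ (succ (succ (succ zero))))))))) (succ (succ ((λ (n : Nat) → n) zero)))) (refl Nat (succ (succ zero))) (refl Nat (succ (succ zero))))
  ~> vnil (Eq (Eq Nat ((λ (e : Nat) → succ (succ zero)) (succ (succ ((λ (γ : Nat) → γ) (succ (succ (succ (succ (succ zero))))))))) (succ (succ ((λ (b : Nat) → b) zero)))) (refl Nat (succ (succ zero))) (refl Nat (succ (succ zero))))
  ~> vnil (Eq (Eq Nat (succ (succ zero)) (succ (succ ((λ (e : Nat) → e) zero)))) (refl Nat (succ (succ zero))) (refl Nat (succ (succ zero))))
  ~> vnil (Eq (Eq Nat (succ (succ zero)) (succ (succ zero))) (refl Nat (succ (succ zero))) (refl Nat (succ (succ zero))))
the term's type:
  Vec (Eq (Eq Nat (succ (succ zero)) (succ (succ zero))) (refl Nat (succ (succ zero))) (refl Nat (succ (succ zero)))) zero


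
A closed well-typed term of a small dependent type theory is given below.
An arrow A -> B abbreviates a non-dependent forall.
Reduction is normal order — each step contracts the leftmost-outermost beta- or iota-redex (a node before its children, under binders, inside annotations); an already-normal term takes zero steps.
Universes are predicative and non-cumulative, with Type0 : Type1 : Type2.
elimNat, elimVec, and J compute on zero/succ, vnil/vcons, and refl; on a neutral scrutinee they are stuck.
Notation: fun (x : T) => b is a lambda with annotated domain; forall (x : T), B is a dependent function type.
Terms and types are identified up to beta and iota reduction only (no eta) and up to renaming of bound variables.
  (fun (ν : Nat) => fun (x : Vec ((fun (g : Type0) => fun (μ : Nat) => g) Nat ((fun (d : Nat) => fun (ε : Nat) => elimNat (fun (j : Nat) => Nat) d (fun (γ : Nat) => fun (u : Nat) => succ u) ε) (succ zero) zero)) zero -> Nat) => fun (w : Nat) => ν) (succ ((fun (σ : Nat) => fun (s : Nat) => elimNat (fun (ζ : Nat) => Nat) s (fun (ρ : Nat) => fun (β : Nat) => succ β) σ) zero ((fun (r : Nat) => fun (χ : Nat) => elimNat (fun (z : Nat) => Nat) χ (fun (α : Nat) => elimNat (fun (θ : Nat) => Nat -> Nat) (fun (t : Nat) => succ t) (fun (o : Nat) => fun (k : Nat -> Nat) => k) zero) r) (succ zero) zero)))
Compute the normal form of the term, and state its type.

reduced normal form:
  fun (ν : Vec Nat zero -> Nat) => fun (x : Nat) => succ (succ zero)
inferred type:
  (Vec Nat zero -> Nat) -> Nat -> Nat
observation: reduction starts at a beta-redex, and 13 normal-order steps reach the normal form.


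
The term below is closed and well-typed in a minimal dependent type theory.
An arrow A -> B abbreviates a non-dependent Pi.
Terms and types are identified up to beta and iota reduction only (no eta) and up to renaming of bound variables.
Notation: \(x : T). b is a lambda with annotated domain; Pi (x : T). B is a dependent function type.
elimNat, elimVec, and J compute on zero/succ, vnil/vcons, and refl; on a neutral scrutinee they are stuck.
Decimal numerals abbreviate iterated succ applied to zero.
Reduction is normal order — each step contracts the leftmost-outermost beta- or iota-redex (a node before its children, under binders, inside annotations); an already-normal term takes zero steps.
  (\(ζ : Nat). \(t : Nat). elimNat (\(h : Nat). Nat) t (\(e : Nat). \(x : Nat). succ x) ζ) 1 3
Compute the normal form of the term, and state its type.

normal form:
  4
type:
  Nat
observation: the term reaches its normal form after 6 normal-order steps.


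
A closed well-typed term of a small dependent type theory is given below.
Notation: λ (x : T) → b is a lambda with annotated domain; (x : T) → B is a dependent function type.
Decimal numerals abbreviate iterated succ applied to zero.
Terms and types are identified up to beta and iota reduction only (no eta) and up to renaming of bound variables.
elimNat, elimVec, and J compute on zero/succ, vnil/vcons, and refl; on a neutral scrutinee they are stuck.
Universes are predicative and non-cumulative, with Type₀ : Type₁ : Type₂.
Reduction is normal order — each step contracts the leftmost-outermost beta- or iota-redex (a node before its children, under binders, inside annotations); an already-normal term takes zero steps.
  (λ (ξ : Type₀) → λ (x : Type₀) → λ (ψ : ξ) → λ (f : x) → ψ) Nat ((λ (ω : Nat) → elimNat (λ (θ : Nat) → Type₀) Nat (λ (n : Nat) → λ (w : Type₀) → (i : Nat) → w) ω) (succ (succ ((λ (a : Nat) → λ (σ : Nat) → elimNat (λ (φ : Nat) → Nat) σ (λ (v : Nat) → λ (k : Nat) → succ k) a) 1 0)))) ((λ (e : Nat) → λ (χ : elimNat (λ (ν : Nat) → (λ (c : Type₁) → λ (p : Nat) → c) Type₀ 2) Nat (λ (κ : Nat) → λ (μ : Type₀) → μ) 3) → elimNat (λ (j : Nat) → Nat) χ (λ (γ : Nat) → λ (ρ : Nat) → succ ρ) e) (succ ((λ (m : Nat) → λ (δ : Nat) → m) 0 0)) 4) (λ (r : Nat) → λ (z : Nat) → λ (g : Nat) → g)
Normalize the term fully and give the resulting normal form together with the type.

resulting normal form:
  5
inferred type:
  Nat


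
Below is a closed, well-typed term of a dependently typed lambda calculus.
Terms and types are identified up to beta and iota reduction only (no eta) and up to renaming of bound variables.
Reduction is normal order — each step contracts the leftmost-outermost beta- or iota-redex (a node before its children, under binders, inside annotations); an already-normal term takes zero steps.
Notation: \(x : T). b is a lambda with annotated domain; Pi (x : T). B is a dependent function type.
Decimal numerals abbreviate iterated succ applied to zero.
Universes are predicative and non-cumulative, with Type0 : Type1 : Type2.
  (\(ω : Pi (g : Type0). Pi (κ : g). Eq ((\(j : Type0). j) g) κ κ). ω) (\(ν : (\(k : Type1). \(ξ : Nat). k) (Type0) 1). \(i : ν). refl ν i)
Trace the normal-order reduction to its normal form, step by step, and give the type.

normal-order reduction:
  (\(ω : Pi (g : Type0). Pi (κ : g). Eq ((\(j : Type0). j) g) κ κ). ω) (\(ν : (\(k : Type1). \(ξ : Nat). k) (Type0) 1). \(i : ν). refl ν i)
  ~> \(ω : (\(g : Type1). \(κ : Nat). g) (Type0) 1). \(j : ω). refl ω j
  ~> \(ω : (\(g : Nat). Type0) 1). \(κ : ω). refl ω κ
  ~> \(ω : Type0). \(g : ω). refl ω g
inferred type:
  Pi (ω : Type0). Pi (g : ω). Eq ω g g


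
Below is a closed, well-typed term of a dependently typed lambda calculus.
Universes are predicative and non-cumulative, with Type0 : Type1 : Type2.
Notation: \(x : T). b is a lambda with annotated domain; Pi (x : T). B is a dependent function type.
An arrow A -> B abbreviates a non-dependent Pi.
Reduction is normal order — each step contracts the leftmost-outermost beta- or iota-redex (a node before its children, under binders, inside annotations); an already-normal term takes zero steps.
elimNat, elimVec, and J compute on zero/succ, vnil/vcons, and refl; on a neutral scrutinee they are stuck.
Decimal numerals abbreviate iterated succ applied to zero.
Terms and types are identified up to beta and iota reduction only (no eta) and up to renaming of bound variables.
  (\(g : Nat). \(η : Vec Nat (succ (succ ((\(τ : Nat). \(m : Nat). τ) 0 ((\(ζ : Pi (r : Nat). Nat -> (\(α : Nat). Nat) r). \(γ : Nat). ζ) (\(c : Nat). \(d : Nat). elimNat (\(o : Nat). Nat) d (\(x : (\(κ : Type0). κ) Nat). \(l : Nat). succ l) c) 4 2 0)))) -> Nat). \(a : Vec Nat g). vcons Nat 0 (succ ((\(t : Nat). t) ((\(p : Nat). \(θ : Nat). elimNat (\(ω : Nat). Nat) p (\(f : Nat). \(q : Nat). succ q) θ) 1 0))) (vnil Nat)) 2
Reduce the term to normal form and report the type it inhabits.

normal form:
  \(g : Vec Nat 2 -> Nat). \(η : Vec Nat 2). vcons Nat 0 2 (vnil Nat)
type:
  (Vec Nat 2 -> Nat) -> Vec Nat 2 -> Vec Nat 1
observation: 7 normal-order steps normalize the term, beginning with a beta-redex.


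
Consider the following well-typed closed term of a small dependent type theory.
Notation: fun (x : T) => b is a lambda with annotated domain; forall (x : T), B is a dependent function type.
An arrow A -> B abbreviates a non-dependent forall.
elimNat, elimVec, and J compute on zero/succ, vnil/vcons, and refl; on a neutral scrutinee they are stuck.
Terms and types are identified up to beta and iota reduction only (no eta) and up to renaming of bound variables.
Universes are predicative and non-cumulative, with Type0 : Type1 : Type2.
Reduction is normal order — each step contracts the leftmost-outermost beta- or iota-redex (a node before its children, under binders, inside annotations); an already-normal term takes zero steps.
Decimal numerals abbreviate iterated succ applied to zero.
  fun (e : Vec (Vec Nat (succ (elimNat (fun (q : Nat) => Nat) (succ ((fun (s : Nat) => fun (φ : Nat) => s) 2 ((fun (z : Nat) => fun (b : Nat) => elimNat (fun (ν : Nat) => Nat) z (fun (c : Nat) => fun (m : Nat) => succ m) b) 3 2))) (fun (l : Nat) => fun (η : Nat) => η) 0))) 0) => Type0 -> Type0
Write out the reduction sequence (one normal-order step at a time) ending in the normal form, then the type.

normal-order reduction:
  fun (e : Vec (Vec Nat (succ (elimNat (fun (q : Nat) => Nat) (succ ((fun (s : Nat) => fun (φ : Nat) => s) 2 ((fun (z : Nat) => fun (b : Nat) => elimNat (fun (ν : Nat) => Nat) z (fun (c : Nat) => fun (m : Nat) => succ m) b) 3 2))) (fun (l : Nat) => fun (η : Nat) => η) 0))) 0) => Type0 -> Type0
  ~> fun (e : Vec (Vec Nat (succ (succ ((fun (q : Nat) => fun (s : Nat) => q) 2 ((fun (φ : Nat) => fun (z : Nat) => elimNat (fun (b : Nat) => Nat) φ (fun (ν : Nat) => fun (c : Nat) => succ c) z) 3 2))))) 0) => Type0 -> Type0
  ~> fun (e : Vec (Vec Nat (succ (succ ((fun (q : Nat) => 2) ((fun (s : Nat) => fun (φ : Nat) => elimNat (fun (z : Nat) => Nat) s (fun (b : Nat) => fun (ν : Nat) => succ ν) φ) 3 2))))) 0) => Type0 -> Type0
  ~> fun (e : Vec (Vec Nat 4) 0) => Type0 -> Type0
inferred type:
  Vec (Vec Nat 4) 0 -> Type1


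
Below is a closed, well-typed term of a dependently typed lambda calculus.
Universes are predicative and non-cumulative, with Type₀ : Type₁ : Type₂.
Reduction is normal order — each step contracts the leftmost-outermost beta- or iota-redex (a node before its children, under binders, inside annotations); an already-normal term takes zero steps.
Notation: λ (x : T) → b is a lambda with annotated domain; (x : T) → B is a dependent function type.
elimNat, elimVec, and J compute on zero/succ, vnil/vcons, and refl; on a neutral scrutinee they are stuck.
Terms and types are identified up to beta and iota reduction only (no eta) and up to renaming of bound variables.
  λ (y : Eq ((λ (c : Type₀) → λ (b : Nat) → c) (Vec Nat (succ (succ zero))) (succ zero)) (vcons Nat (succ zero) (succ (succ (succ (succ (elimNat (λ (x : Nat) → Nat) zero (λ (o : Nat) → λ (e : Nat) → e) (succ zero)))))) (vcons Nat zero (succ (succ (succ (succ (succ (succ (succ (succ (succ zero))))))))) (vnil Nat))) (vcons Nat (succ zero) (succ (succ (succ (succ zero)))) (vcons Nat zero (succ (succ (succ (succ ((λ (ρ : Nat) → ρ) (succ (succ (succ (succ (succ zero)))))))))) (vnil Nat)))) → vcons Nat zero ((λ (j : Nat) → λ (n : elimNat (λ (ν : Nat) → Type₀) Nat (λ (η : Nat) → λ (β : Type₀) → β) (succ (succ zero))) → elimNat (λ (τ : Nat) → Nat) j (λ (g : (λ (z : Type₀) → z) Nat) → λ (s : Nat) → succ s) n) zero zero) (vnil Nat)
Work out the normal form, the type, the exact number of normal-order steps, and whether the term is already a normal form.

normal form:
  λ (y : Eq (Vec Nat (succ (succ zero))) (vcons Nat (succ zero) (succ (succ (succ (succ zero)))) (vcons Nat zero (succ (succ (succ (succ (succ (succ (succ (succ (succ zero))))))))) (vnil Nat))) (vcons Nat (succ zero) (succ (succ (succ (succ zero)))) (vcons Nat zero (succ (succ (succ (succ (succ (succ (succ (succ (succ zero))))))))) (vnil Nat)))) → vcons Nat zero zero (vnil Nat)
the term's type:
  (y : Eq (Vec Nat (succ (succ zero))) (vcons Nat (succ zero) (succ (succ (succ (succ zero)))) (vcons Nat zero (succ (succ (succ (succ (succ (succ (succ (succ (succ zero))))))))) (vnil Nat))) (vcons Nat (succ zero) (succ (succ (succ (succ zero)))) (vcons Nat zero (succ (succ (succ (succ (succ (succ (succ (succ (succ zero))))))))) (vnil Nat)))) → Vec Nat (succ zero)
reduction steps (normal order): 10
started in normal form: no
first redex: a beta-redex
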